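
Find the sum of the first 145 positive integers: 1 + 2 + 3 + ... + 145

Formula: ∑k = n(n+1)/2
= 145×146/2
= 21170/2
= 10585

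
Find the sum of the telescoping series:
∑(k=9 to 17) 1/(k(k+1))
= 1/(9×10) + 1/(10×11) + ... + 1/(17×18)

Partial fractions: 1/(k(k+1)) = 1/k - 1/(k+1)
The series telescopes:
= (1/9 - 1/10) + (1/10 - 1/11) + ... + (1/17 - 1/18)
= 1/9 - 1/18
= 1/18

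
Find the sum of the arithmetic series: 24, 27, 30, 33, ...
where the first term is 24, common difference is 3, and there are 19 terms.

Sₙ = n/2 × (first + last)
Last term = a + (n-1)d = 24 + (19-1)×3 = 78
S_19 = 19/2 × (24 + 78)
S_19 = 19/2 × 102 = 969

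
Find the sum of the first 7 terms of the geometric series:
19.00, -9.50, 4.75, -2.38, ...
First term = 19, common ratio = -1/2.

Sₙ = a(1 - rⁿ) / (1 - r)
S_7 = 19(1 - (-1/2)^7) / (1 - (-1/2))
S_7 = 19(1 - (-1/128)) / (3/2)
S_7 = 817/64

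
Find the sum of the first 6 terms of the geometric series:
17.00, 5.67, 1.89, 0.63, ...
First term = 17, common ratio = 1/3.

Sₙ = a(1 - rⁿ) / (1 - r)
S_6 = 17(1 - (1/3)^6) / (1 - (1/3))
S_6 = 17(1 - (1/729)) / (2/3)
S_6 = 6188/243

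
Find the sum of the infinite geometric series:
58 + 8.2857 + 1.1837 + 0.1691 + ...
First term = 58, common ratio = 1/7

For |r| < 1, S = a / (1 - r)
S = 58 / (1 - (1/7))
S = 58 / (6/7)
S = 203/3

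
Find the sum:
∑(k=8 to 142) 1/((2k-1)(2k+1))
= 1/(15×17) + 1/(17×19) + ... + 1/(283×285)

Partial fractions: 1/((2k-1)(2k+1)) = (1/2)[1/(2k-1) - 1/(2k+1)]
The series telescopes:
= (1/2)[1/15 - 1/285]
= 3/95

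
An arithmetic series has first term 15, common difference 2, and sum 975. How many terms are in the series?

Using S = n/2 × [2a + (n-1)d]
975 = n/2 × [2(15) + (n-1)(2)]
975 = n/2 × [30 + 2n - 2]
1950 = n × [28 + 2n]
2n² + (28)n - 1950 = 0
Discriminant: Δ = (28)² - 4(2)(-1950) = 784 + 15600 = 16384
√Δ = 128
n = [-(28) + √Δ] / (2·2) = (-28 + 128) / 4 = 100 / 4 = 25
(The negative root is discarded since n must be a positive integer.)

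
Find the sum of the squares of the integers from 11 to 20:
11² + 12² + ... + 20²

Use ∑_{k=1}^{n} k² = n(n+1)(2n+1)/6, then subtract the first 10 terms.
∑_{k=1}^{20} k² = 20×21×41/6 = 2870
∑_{k=1}^{10} k² = 10×11×21/6 = 385
∑_{k=11}^{20} k² = 2870 - 385 = 2485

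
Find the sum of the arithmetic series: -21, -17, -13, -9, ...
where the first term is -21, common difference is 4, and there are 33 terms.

Sₙ = n/2 × (first + last)
Last term = a + (n-1)d = -21 + (33-1)×4 = 107
S_33 = 33/2 × (-21 + 107)
S_33 = 33/2 × 86 = 1419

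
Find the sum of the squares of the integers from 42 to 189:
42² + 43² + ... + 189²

Use ∑_{k=1}^{n} k² = n(n+1)(2n+1)/6, then subtract the first 41 terms.
∑_{k=1}^{189} k² = 189×190×379/6 = 2268315
∑_{k=1}^{41} k² = 41×42×83/6 = 23821
∑_{k=42}^{189} k² = 2268315 - 23821 = 2244494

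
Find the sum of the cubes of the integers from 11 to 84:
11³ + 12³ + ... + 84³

Use ∑_{k=1}^{n} k³ = [n(n+1)/2]², then subtract the first 10 terms.
∑_{k=1}^{84} k³ = [84×85/2]² = 3570² = 12744900
∑_{k=1}^{10} k³ = [10×11/2]² = 55² = 3025
∑_{k=11}^{84} k³ = 12744900 - 3025 = 12741875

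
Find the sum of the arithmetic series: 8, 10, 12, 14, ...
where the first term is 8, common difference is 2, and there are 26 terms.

Sₙ = n/2 × (first + last)
Last term = a + (n-1)d = 8 + (26-1)×2 = 58
S_26 = 26/2 × (8 + 58)
S_26 = 26/2 × 66 = 858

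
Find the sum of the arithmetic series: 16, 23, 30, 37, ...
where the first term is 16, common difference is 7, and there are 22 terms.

Sₙ = n/2 × (first + last)
Last term = a + (n-1)d = 16 + (22-1)×7 = 163
S_22 = 22/2 × (16 + 163)
S_22 = 22/2 × 179 = 1969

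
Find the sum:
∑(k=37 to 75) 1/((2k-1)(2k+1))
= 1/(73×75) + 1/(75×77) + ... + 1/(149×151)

Partial fractions: 1/((2k-1)(2k+1)) = (1/2)[1/(2k-1) - 1/(2k+1)]
The series telescopes:
= (1/2)[1/73 - 1/151]
= 39/11023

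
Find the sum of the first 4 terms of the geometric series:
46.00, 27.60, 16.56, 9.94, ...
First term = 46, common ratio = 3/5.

Sₙ = a(1 - rⁿ) / (1 - r)
S_4 = 46(1 - (3/5)^4) / (1 - (3/5))
S_4 = 46(1 - (81/625)) / (2/5)
S_4 = 12512/125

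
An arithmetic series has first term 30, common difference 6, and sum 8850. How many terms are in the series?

Using S = n/2 × [2a + (n-1)d]
8850 = n/2 × [2(30) + (n-1)(6)]
8850 = n/2 × [60 + 6n - 6]
17700 = n × [54 + 6n]
6n² + (54)n - 17700 = 0
Discriminant: Δ = (54)² - 4(6)(-17700) = 2916 + 424800 = 427716
√Δ = 654
n = [-(54) + √Δ] / (2·6) = (-54 + 654) / 12 = 600 / 12 = 50
(The negative root is discarded since n must be a positive integer.)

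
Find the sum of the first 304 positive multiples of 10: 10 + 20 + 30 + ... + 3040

Factor out 10: = 10(1 + 2 + ... + 304) = 10 × n(n+1)/2
= 10 × 304×305/2
= 10 × 46360
= 463600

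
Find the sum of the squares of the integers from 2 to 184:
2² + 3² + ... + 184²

Use ∑_{k=1}^{n} k² = n(n+1)(2n+1)/6, then subtract the first 1 terms.
∑_{k=1}^{184} k² = 184×185×369/6 = 2093460
∑_{k=1}^{1} k² = 1×2×3/6 = 1
∑_{k=2}^{184} k² = 2093460 - 1 = 2093459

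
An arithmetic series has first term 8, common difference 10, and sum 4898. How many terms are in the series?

Using S = n/2 × [2a + (n-1)d]
4898 = n/2 × [2(8) + (n-1)(10)]
4898 = n/2 × [16 + 10n - 10]
9796 = n × [6 + 10n]
10n² + (6)n - 9796 = 0
Discriminant: Δ = (6)² - 4(10)(-9796) = 36 + 391840 = 391876
√Δ = 626
n = [-(6) + √Δ] / (2·10) = (-6 + 626) / 20 = 620 / 20 = 31
(The negative root is discarded since n must be a positive integer.)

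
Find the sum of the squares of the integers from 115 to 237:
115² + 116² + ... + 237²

Use ∑_{k=1}^{n} k² = n(n+1)(2n+1)/6, then subtract the first 114 terms.
∑_{k=1}^{237} k² = 237×238×475/6 = 4465475
∑_{k=1}^{114} k² = 114×115×229/6 = 500365
∑_{k=115}^{237} k² = 4465475 - 500365 = 3965110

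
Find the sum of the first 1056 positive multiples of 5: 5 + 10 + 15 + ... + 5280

Factor out 5: = 5(1 + 2 + ... + 1056) = 5 × n(n+1)/2
= 5 × 1056×1057/2
= 5 × 558096
= 2790480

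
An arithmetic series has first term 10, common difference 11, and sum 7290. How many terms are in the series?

Using S = n/2 × [2a + (n-1)d]
7290 = n/2 × [2(10) + (n-1)(11)]
7290 = n/2 × [20 + 11n - 11]
14580 = n × [9 + 11n]
11n² + (9)n - 14580 = 0
Discriminant: Δ = (9)² - 4(11)(-14580) = 81 + 641520 = 641601
√Δ = 801
n = [-(9) + √Δ] / (2·11) = (-9 + 801) / 22 = 792 / 22 = 36
(The negative root is discarded since n must be a positive integer.)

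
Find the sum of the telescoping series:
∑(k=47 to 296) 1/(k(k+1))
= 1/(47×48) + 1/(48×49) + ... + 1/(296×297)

Partial fractions: 1/(k(k+1)) = 1/k - 1/(k+1)
The series telescopes:
= (1/47 - 1/48) + (1/48 - 1/49) + ... + (1/296 - 1/297)
= 1/47 - 1/297
= 250/13959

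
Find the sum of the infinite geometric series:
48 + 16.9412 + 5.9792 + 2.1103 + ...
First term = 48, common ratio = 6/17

For |r| < 1, S = a / (1 - r)
S = 48 / (1 - (6/17))
S = 48 / (11/17)
S = 816/11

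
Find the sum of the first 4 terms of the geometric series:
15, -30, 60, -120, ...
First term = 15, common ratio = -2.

Sₙ = a(1 - rⁿ) / (1 - r)
S_4 = 15(1 - (-2)^4) / (1 - (-2))
S_4 = 15(1 - 16) / (3)
S_4 = -75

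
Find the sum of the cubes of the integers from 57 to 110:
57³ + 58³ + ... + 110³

Use ∑_{k=1}^{n} k³ = [n(n+1)/2]², then subtract the first 56 terms.
∑_{k=1}^{110} k³ = [110×111/2]² = 6105² = 37271025
∑_{k=1}^{56} k³ = [56×57/2]² = 1596² = 2547216
∑_{k=57}^{110} k³ = 37271025 - 2547216 = 34723809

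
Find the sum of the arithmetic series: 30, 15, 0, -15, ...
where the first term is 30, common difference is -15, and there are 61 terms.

Sₙ = n/2 × (first + last)
Last term = a + (n-1)d = 30 + (61-1)×(-15) = -870
S_61 = 61/2 × (30 + (-870))
S_61 = 61/2 × (-840) = -25620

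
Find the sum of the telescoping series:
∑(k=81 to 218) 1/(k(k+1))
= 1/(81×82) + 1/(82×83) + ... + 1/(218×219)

Partial fractions: 1/(k(k+1)) = 1/k - 1/(k+1)
The series telescopes:
= (1/81 - 1/82) + (1/82 - 1/83) + ... + (1/218 - 1/219)
= 1/81 - 1/219
= 46/5913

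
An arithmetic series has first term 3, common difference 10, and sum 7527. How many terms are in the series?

Using S = n/2 × [2a + (n-1)d]
7527 = n/2 × [2(3) + (n-1)(10)]
7527 = n/2 × [6 + 10n - 10]
15054 = n × [-4 + 10n]
10n² + (-4)n - 15054 = 0
Discriminant: Δ = (-4)² - 4(10)(-15054) = 16 + 602160 = 602176
√Δ = 776
n = [-(-4) + √Δ] / (2·10) = (4 + 776) / 20 = 780 / 20 = 39
(The negative root is discarded since n must be a positive integer.)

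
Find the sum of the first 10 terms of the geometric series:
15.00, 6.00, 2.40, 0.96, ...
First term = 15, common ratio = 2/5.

Sₙ = a(1 - rⁿ) / (1 - r)
S_10 = 15(1 - (2/5)^10) / (1 - (2/5))
S_10 = 15(1 - (1024/9765625)) / (3/5)
S_10 = 9764601/390625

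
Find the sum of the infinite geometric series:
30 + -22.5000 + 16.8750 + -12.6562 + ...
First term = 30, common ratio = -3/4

For |r| < 1, S = a / (1 - r)
S = 30 / (1 - (-3/4))
S = 30 / (7/4)
S = 120/7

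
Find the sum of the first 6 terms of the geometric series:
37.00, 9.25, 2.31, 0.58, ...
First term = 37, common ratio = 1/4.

Sₙ = a(1 - rⁿ) / (1 - r)
S_6 = 37(1 - (1/4)^6) / (1 - (1/4))
S_6 = 37(1 - (1/4096)) / (3/4)
S_6 = 50505/1024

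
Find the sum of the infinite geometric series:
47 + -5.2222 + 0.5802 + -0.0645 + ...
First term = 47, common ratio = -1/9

For |r| < 1, S = a / (1 - r)
S = 47 / (1 - (-1/9))
S = 47 / (10/9)
S = 423/10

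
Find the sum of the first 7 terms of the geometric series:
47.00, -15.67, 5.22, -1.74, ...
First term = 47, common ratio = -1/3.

Sₙ = a(1 - rⁿ) / (1 - r)
S_7 = 47(1 - (-1/3)^7) / (1 - (-1/3))
S_7 = 47(1 - (-1/2187)) / (4/3)
S_7 = 25709/729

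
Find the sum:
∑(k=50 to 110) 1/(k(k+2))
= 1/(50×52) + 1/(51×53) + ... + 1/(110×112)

Partial fractions: 1/(k(k+2)) = (1/2)[1/k - 1/(k+2)]
Telescoping leaves the first two and last two terms:
= (1/2)[1/50 + 1/51 - 1/111 - 1/112]
= 114497/10567200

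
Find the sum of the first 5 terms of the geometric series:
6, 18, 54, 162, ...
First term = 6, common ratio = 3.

Sₙ = a(1 - rⁿ) / (1 - r)
S_5 = 6(1 - 3^5) / (1 - 3)
S_5 = 6(1 - 243) / (-2)
S_5 = 726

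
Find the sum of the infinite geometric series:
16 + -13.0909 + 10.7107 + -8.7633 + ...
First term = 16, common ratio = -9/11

For |r| < 1, S = a / (1 - r)
S = 16 / (1 - (-9/11))
S = 16 / (20/11)
S = 44/5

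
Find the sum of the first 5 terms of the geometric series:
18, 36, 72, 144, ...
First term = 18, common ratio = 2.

Sₙ = a(1 - rⁿ) / (1 - r)
S_5 = 18(1 - 2^5) / (1 - 2)
S_5 = 18(1 - 32) / (-1)
S_5 = 558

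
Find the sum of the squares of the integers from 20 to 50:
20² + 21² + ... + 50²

Use ∑_{k=1}^{n} k² = n(n+1)(2n+1)/6, then subtract the first 19 terms.
∑_{k=1}^{50} k² = 50×51×101/6 = 42925
∑_{k=1}^{19} k² = 19×20×39/6 = 2470
∑_{k=20}^{50} k² = 42925 - 2470 = 40455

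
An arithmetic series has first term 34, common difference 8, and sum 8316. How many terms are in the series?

Using S = n/2 × [2a + (n-1)d]
8316 = n/2 × [2(34) + (n-1)(8)]
8316 = n/2 × [68 + 8n - 8]
16632 = n × [60 + 8n]
8n² + (60)n - 16632 = 0
Discriminant: Δ = (60)² - 4(8)(-16632) = 3600 + 532224 = 535824
√Δ = 732
n = [-(60) + √Δ] / (2·8) = (-60 + 732) / 16 = 672 / 16 = 42
(The negative root is discarded since n must be a positive integer.)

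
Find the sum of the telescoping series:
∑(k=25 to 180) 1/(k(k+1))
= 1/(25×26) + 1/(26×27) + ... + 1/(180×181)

Partial fractions: 1/(k(k+1)) = 1/k - 1/(k+1)
The series telescopes:
= (1/25 - 1/26) + (1/26 - 1/27) + ... + (1/180 - 1/181)
= 1/25 - 1/181
= 156/4525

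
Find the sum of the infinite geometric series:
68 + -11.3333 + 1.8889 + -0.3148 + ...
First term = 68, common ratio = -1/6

For |r| < 1, S = a / (1 - r)
S = 68 / (1 - (-1/6))
S = 68 / (7/6)
S = 408/7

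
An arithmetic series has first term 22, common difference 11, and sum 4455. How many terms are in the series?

Using S = n/2 × [2a + (n-1)d]
4455 = n/2 × [2(22) + (n-1)(11)]
4455 = n/2 × [44 + 11n - 11]
8910 = n × [33 + 11n]
11n² + (33)n - 8910 = 0
Discriminant: Δ = (33)² - 4(11)(-8910) = 1089 + 392040 = 393129
√Δ = 627
n = [-(33) + √Δ] / (2·11) = (-33 + 627) / 22 = 594 / 22 = 27
(The negative root is discarded since n must be a positive integer.)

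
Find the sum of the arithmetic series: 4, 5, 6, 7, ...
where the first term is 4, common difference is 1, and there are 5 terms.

Sₙ = n/2 × (first + last)
Last term = a + (n-1)d = 4 + (5-1)×1 = 8
S_5 = 5/2 × (4 + 8)
S_5 = 5/2 × 12 = 30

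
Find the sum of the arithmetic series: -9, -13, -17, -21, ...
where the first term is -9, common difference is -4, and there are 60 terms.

Sₙ = n/2 × (first + last)
Last term = a + (n-1)d = -9 + (60-1)×(-4) = -245
S_60 = 60/2 × (-9 + (-245))
S_60 = 60/2 × (-254) = -7620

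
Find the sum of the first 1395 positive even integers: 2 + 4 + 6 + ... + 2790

Sum of first n even numbers = n(n+1)
= 1395×1396
= 1947420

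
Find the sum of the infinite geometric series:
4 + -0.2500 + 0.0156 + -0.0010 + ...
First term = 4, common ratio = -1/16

For |r| < 1, S = a / (1 - r)
S = 4 / (1 - (-1/16))
S = 4 / (17/16)
S = 64/17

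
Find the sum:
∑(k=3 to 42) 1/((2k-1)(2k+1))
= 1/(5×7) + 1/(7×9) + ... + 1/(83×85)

Partial fractions: 1/((2k-1)(2k+1)) = (1/2)[1/(2k-1) - 1/(2k+1)]
The series telescopes:
= (1/2)[1/5 - 1/85]
= 8/85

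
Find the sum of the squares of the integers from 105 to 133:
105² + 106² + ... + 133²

Use ∑_{k=1}^{n} k² = n(n+1)(2n+1)/6, then subtract the first 104 terms.
∑_{k=1}^{133} k² = 133×134×267/6 = 793079
∑_{k=1}^{104} k² = 104×105×209/6 = 380380
∑_{k=105}^{133} k² = 793079 - 380380 = 412699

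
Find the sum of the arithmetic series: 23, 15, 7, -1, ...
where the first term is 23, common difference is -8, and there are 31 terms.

Sₙ = n/2 × (first + last)
Last term = a + (n-1)d = 23 + (31-1)×(-8) = -217
S_31 = 31/2 × (23 + (-217))
S_31 = 31/2 × (-194) = -3007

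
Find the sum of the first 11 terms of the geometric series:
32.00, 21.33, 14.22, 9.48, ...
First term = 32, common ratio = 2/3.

Sₙ = a(1 - rⁿ) / (1 - r)
S_11 = 32(1 - (2/3)^11) / (1 - (2/3))
S_11 = 32(1 - (2048/177147)) / (1/3)
S_11 = 5603168/59049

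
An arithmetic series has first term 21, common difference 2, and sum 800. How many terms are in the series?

Using S = n/2 × [2a + (n-1)d]
800 = n/2 × [2(21) + (n-1)(2)]
800 = n/2 × [42 + 2n - 2]
1600 = n × [40 + 2n]
2n² + (40)n - 1600 = 0
Discriminant: Δ = (40)² - 4(2)(-1600) = 1600 + 12800 = 14400
√Δ = 120
n = [-(40) + √Δ] / (2·2) = (-40 + 120) / 4 = 80 / 4 = 20
(The negative root is discarded since n must be a positive integer.)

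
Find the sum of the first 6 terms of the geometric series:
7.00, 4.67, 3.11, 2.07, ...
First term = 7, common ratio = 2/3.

Sₙ = a(1 - rⁿ) / (1 - r)
S_6 = 7(1 - (2/3)^6) / (1 - (2/3))
S_6 = 7(1 - (64/729)) / (1/3)
S_6 = 4655/243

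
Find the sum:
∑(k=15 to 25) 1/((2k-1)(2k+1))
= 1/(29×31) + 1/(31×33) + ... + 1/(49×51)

Partial fractions: 1/((2k-1)(2k+1)) = (1/2)[1/(2k-1) - 1/(2k+1)]
The series telescopes:
= (1/2)[1/29 - 1/51]
= 11/1479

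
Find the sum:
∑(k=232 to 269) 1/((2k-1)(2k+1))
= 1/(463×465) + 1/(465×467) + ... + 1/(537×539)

Partial fractions: 1/((2k-1)(2k+1)) = (1/2)[1/(2k-1) - 1/(2k+1)]
The series telescopes:
= (1/2)[1/463 - 1/539]
= 38/249557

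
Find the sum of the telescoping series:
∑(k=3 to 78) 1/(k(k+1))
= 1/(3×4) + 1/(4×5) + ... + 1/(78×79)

Partial fractions: 1/(k(k+1)) = 1/k - 1/(k+1)
The series telescopes:
= (1/3 - 1/4) + (1/4 - 1/5) + ... + (1/78 - 1/79)
= 1/3 - 1/79
= 76/237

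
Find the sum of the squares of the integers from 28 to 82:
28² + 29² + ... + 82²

Use ∑_{k=1}^{n} k² = n(n+1)(2n+1)/6, then subtract the first 27 terms.
∑_{k=1}^{82} k² = 82×83×165/6 = 187165
∑_{k=1}^{27} k² = 27×28×55/6 = 6930
∑_{k=28}^{82} k² = 187165 - 6930 = 180235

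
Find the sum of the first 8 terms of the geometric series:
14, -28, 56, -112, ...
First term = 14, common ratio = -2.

Sₙ = a(1 - rⁿ) / (1 - r)
S_8 = 14(1 - (-2)^8) / (1 - (-2))
S_8 = 14(1 - 256) / (3)
S_8 = -1190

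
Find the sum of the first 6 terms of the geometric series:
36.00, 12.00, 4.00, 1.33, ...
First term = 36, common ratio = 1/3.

Sₙ = a(1 - rⁿ) / (1 - r)
S_6 = 36(1 - (1/3)^6) / (1 - (1/3))
S_6 = 36(1 - (1/729)) / (2/3)
S_6 = 1456/27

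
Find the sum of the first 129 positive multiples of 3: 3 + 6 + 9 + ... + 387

Factor out 3: = 3(1 + 2 + ... + 129) = 3 × n(n+1)/2
= 3 × 129×130/2
= 3 × 8385
= 25155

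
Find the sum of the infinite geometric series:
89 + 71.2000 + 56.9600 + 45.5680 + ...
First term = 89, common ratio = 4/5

For |r| < 1, S = a / (1 - r)
S = 89 / (1 - (4/5))
S = 89 / (1/5)
S = 445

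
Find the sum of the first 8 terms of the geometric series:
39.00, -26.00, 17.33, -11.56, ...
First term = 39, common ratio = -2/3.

Sₙ = a(1 - rⁿ) / (1 - r)
S_8 = 39(1 - (-2/3)^8) / (1 - (-2/3))
S_8 = 39(1 - (256/6561)) / (5/3)
S_8 = 16393/729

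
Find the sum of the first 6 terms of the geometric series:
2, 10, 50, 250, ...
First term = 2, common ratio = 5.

Sₙ = a(1 - rⁿ) / (1 - r)
S_6 = 2(1 - 5^6) / (1 - 5)
S_6 = 2(1 - 15625) / (-4)
S_6 = 7812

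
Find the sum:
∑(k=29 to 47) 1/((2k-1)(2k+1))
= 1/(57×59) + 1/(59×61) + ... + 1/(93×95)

Partial fractions: 1/((2k-1)(2k+1)) = (1/2)[1/(2k-1) - 1/(2k+1)]
The series telescopes:
= (1/2)[1/57 - 1/95]
= 1/285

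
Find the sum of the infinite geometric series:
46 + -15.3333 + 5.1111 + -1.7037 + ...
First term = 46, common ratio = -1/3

For |r| < 1, S = a / (1 - r)
S = 46 / (1 - (-1/3))
S = 46 / (4/3)
S = 69/2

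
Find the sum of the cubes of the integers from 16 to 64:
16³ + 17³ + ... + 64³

Use ∑_{k=1}^{n} k³ = [n(n+1)/2]², then subtract the first 15 terms.
∑_{k=1}^{64} k³ = [64×65/2]² = 2080² = 4326400
∑_{k=1}^{15} k³ = [15×16/2]² = 120² = 14400
∑_{k=16}^{64} k³ = 4326400 - 14400 = 4312000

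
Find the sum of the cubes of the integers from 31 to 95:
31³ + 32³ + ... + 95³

Use ∑_{k=1}^{n} k³ = [n(n+1)/2]², then subtract the first 30 terms.
∑_{k=1}^{95} k³ = [95×96/2]² = 4560² = 20793600
∑_{k=1}^{30} k³ = [30×31/2]² = 465² = 216225
∑_{k=31}^{95} k³ = 20793600 - 216225 = 20577375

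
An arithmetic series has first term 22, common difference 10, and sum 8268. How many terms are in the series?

Using S = n/2 × [2a + (n-1)d]
8268 = n/2 × [2(22) + (n-1)(10)]
8268 = n/2 × [44 + 10n - 10]
16536 = n × [34 + 10n]
10n² + (34)n - 16536 = 0
Discriminant: Δ = (34)² - 4(10)(-16536) = 1156 + 661440 = 662596
√Δ = 814
n = [-(34) + √Δ] / (2·10) = (-34 + 814) / 20 = 780 / 20 = 39
(The negative root is discarded since n must be a positive integer.)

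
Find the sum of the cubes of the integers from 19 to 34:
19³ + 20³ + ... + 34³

Use ∑_{k=1}^{n} k³ = [n(n+1)/2]², then subtract the first 18 terms.
∑_{k=1}^{34} k³ = [34×35/2]² = 595² = 354025
∑_{k=1}^{18} k³ = [18×19/2]² = 171² = 29241
∑_{k=19}^{34} k³ = 354025 - 29241 = 324784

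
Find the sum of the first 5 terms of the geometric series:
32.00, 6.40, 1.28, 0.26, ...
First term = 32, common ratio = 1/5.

Sₙ = a(1 - rⁿ) / (1 - r)
S_5 = 32(1 - (1/5)^5) / (1 - (1/5))
S_5 = 32(1 - (1/3125)) / (4/5)
S_5 = 24992/625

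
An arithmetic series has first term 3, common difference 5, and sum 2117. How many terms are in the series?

Using S = n/2 × [2a + (n-1)d]
2117 = n/2 × [2(3) + (n-1)(5)]
2117 = n/2 × [6 + 5n - 5]
4234 = n × [1 + 5n]
5n² + (1)n - 4234 = 0
Discriminant: Δ = (1)² - 4(5)(-4234) = 1 + 84680 = 84681
√Δ = 291
n = [-(1) + √Δ] / (2·5) = (-1 + 291) / 10 = 290 / 10 = 29
(The negative root is discarded since n must be a positive integer.)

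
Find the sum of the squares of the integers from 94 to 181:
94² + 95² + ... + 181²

Use ∑_{k=1}^{n} k² = n(n+1)(2n+1)/6, then subtract the first 93 terms.
∑_{k=1}^{181} k² = 181×182×363/6 = 1992991
∑_{k=1}^{93} k² = 93×94×187/6 = 272459
∑_{k=94}^{181} k² = 1992991 - 272459 = 1720532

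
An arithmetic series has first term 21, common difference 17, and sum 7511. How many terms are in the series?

Using S = n/2 × [2a + (n-1)d]
7511 = n/2 × [2(21) + (n-1)(17)]
7511 = n/2 × [42 + 17n - 17]
15022 = n × [25 + 17n]
17n² + (25)n - 15022 = 0
Discriminant: Δ = (25)² - 4(17)(-15022) = 625 + 1021496 = 1022121
√Δ = 1011
n = [-(25) + √Δ] / (2·17) = (-25 + 1011) / 34 = 986 / 34 = 29
(The negative root is discarded since n must be a positive integer.)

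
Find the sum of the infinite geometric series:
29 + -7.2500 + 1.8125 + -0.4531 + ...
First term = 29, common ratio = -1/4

For |r| < 1, S = a / (1 - r)
S = 29 / (1 - (-1/4))
S = 29 / (5/4)
S = 116/5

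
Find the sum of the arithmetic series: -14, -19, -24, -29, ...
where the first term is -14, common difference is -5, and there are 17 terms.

Sₙ = n/2 × (first + last)
Last term = a + (n-1)d = -14 + (17-1)×(-5) = -94
S_17 = 17/2 × (-14 + (-94))
S_17 = 17/2 × (-108) = -918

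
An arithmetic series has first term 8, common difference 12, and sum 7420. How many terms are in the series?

Using S = n/2 × [2a + (n-1)d]
7420 = n/2 × [2(8) + (n-1)(12)]
7420 = n/2 × [16 + 12n - 12]
14840 = n × [4 + 12n]
12n² + (4)n - 14840 = 0
Discriminant: Δ = (4)² - 4(12)(-14840) = 16 + 712320 = 712336
√Δ = 844
n = [-(4) + √Δ] / (2·12) = (-4 + 844) / 24 = 840 / 24 = 35
(The negative root is discarded since n must be a positive integer.)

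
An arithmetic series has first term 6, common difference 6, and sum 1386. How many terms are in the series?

Using S = n/2 × [2a + (n-1)d]
1386 = n/2 × [2(6) + (n-1)(6)]
1386 = n/2 × [12 + 6n - 6]
2772 = n × [6 + 6n]
6n² + (6)n - 2772 = 0
Discriminant: Δ = (6)² - 4(6)(-2772) = 36 + 66528 = 66564
√Δ = 258
n = [-(6) + √Δ] / (2·6) = (-6 + 258) / 12 = 252 / 12 = 21
(The negative root is discarded since n must be a positive integer.)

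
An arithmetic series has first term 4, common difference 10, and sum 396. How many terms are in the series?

Using S = n/2 × [2a + (n-1)d]
396 = n/2 × [2(4) + (n-1)(10)]
396 = n/2 × [8 + 10n - 10]
792 = n × [-2 + 10n]
10n² + (-2)n - 792 = 0
Discriminant: Δ = (-2)² - 4(10)(-792) = 4 + 31680 = 31684
√Δ = 178
n = [-(-2) + √Δ] / (2·10) = (2 + 178) / 20 = 180 / 20 = 9
(The negative root is discarded since n must be a positive integer.)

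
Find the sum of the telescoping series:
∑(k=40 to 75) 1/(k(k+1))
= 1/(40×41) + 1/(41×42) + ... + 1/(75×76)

Partial fractions: 1/(k(k+1)) = 1/k - 1/(k+1)
The series telescopes:
= (1/40 - 1/41) + (1/41 - 1/42) + ... + (1/75 - 1/76)
= 1/40 - 1/76
= 9/760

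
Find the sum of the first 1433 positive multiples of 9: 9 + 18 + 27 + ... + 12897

Factor out 9: = 9(1 + 2 + ... + 1433) = 9 × n(n+1)/2
= 9 × 1433×1434/2
= 9 × 1027461
= 9247149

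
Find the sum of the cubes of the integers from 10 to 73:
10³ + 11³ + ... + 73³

Use ∑_{k=1}^{n} k³ = [n(n+1)/2]², then subtract the first 9 terms.
∑_{k=1}^{73} k³ = [73×74/2]² = 2701² = 7295401
∑_{k=1}^{9} k³ = [9×10/2]² = 45² = 2025
∑_{k=10}^{73} k³ = 7295401 - 2025 = 7293376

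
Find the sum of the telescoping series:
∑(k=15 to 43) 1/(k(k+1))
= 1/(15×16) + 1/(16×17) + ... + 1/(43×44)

Partial fractions: 1/(k(k+1)) = 1/k - 1/(k+1)
The series telescopes:
= (1/15 - 1/16) + (1/16 - 1/17) + ... + (1/43 - 1/44)
= 1/15 - 1/44
= 29/660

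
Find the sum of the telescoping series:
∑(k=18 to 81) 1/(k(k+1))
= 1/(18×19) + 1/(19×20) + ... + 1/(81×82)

Partial fractions: 1/(k(k+1)) = 1/k - 1/(k+1)
The series telescopes:
= (1/18 - 1/19) + (1/19 - 1/20) + ... + (1/81 - 1/82)
= 1/18 - 1/82
= 16/369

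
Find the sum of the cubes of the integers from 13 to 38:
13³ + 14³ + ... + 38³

Use ∑_{k=1}^{n} k³ = [n(n+1)/2]², then subtract the first 12 terms.
∑_{k=1}^{38} k³ = [38×39/2]² = 741² = 549081
∑_{k=1}^{12} k³ = [12×13/2]² = 78² = 6084
∑_{k=13}^{38} k³ = 549081 - 6084 = 542997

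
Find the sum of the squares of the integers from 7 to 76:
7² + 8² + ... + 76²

Use ∑_{k=1}^{n} k² = n(n+1)(2n+1)/6, then subtract the first 6 terms.
∑_{k=1}^{76} k² = 76×77×153/6 = 149226
∑_{k=1}^{6} k² = 6×7×13/6 = 91
∑_{k=7}^{76} k² = 149226 - 91 = 149135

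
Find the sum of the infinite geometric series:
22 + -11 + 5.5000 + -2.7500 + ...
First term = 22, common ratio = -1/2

For |r| < 1, S = a / (1 - r)
S = 22 / (1 - (-1/2))
S = 22 / (3/2)
S = 44/3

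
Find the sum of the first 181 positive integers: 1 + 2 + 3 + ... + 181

Formula: ∑k = n(n+1)/2
= 181×182/2
= 32942/2
= 16471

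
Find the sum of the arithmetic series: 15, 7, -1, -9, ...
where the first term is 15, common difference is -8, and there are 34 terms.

Sₙ = n/2 × (first + last)
Last term = a + (n-1)d = 15 + (34-1)×(-8) = -249
S_34 = 34/2 × (15 + (-249))
S_34 = 34/2 × (-234) = -3978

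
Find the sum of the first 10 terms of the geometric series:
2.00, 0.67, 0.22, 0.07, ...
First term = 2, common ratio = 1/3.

Sₙ = a(1 - rⁿ) / (1 - r)
S_10 = 2(1 - (1/3)^10) / (1 - (1/3))
S_10 = 2(1 - (1/59049)) / (2/3)
S_10 = 59048/19683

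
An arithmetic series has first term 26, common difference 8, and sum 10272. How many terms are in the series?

Using S = n/2 × [2a + (n-1)d]
10272 = n/2 × [2(26) + (n-1)(8)]
10272 = n/2 × [52 + 8n - 8]
20544 = n × [44 + 8n]
8n² + (44)n - 20544 = 0
Discriminant: Δ = (44)² - 4(8)(-20544) = 1936 + 657408 = 659344
√Δ = 812
n = [-(44) + √Δ] / (2·8) = (-44 + 812) / 16 = 768 / 16 = 48
(The negative root is discarded since n must be a positive integer.)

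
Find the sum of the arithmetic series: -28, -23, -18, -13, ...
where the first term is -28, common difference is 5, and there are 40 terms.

Sₙ = n/2 × (first + last)
Last term = a + (n-1)d = -28 + (40-1)×5 = 167
S_40 = 40/2 × (-28 + 167)
S_40 = 40/2 × 139 = 2780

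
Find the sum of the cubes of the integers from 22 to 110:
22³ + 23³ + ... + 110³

Use ∑_{k=1}^{n} k³ = [n(n+1)/2]², then subtract the first 21 terms.
∑_{k=1}^{110} k³ = [110×111/2]² = 6105² = 37271025
∑_{k=1}^{21} k³ = [21×22/2]² = 231² = 53361
∑_{k=22}^{110} k³ = 37271025 - 53361 = 37217664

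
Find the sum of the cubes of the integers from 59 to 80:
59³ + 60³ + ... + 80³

Use ∑_{k=1}^{n} k³ = [n(n+1)/2]², then subtract the first 58 terms.
∑_{k=1}^{80} k³ = [80×81/2]² = 3240² = 10497600
∑_{k=1}^{58} k³ = [58×59/2]² = 1711² = 2927521
∑_{k=59}^{80} k³ = 10497600 - 2927521 = 7570079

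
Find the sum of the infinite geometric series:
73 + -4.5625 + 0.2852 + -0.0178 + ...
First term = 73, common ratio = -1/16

For |r| < 1, S = a / (1 - r)
S = 73 / (1 - (-1/16))
S = 73 / (17/16)
S = 1168/17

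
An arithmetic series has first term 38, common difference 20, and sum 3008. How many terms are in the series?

Using S = n/2 × [2a + (n-1)d]
3008 = n/2 × [2(38) + (n-1)(20)]
3008 = n/2 × [76 + 20n - 20]
6016 = n × [56 + 20n]
20n² + (56)n - 6016 = 0
Discriminant: Δ = (56)² - 4(20)(-6016) = 3136 + 481280 = 484416
√Δ = 696
n = [-(56) + √Δ] / (2·20) = (-56 + 696) / 40 = 640 / 40 = 16
(The negative root is discarded since n must be a positive integer.)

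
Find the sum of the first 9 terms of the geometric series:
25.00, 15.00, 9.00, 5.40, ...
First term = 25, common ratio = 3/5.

Sₙ = a(1 - rⁿ) / (1 - r)
S_9 = 25(1 - (3/5)^9) / (1 - (3/5))
S_9 = 25(1 - (19683/1953125)) / (2/5)
S_9 = 966721/15625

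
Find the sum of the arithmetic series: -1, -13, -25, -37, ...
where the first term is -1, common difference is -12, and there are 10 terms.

Sₙ = n/2 × (first + last)
Last term = a + (n-1)d = -1 + (10-1)×(-12) = -109
S_10 = 10/2 × (-1 + (-109))
S_10 = 10/2 × (-110) = -550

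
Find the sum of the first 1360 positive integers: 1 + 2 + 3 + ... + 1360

Formula: ∑k = n(n+1)/2
= 1360×1361/2
= 1850960/2
= 925480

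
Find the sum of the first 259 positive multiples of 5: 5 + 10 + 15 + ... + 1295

Factor out 5: = 5(1 + 2 + ... + 259) = 5 × n(n+1)/2
= 5 × 259×260/2
= 5 × 33670
= 168350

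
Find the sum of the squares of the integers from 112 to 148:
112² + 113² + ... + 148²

Use ∑_{k=1}^{n} k² = n(n+1)(2n+1)/6, then subtract the first 111 terms.
∑_{k=1}^{148} k² = 148×149×297/6 = 1091574
∑_{k=1}^{111} k² = 111×112×223/6 = 462056
∑_{k=112}^{148} k² = 1091574 - 462056 = 629518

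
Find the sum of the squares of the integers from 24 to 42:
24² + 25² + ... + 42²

Use ∑_{k=1}^{n} k² = n(n+1)(2n+1)/6, then subtract the first 23 terms.
∑_{k=1}^{42} k² = 42×43×85/6 = 25585
∑_{k=1}^{23} k² = 23×24×47/6 = 4324
∑_{k=24}^{42} k² = 25585 - 4324 = 21261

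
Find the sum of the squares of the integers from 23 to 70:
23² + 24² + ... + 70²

Use ∑_{k=1}^{n} k² = n(n+1)(2n+1)/6, then subtract the first 22 terms.
∑_{k=1}^{70} k² = 70×71×141/6 = 116795
∑_{k=1}^{22} k² = 22×23×45/6 = 3795
∑_{k=23}^{70} k² = 116795 - 3795 = 113000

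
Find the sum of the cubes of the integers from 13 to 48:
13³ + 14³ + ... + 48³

Use ∑_{k=1}^{n} k³ = [n(n+1)/2]², then subtract the first 12 terms.
∑_{k=1}^{48} k³ = [48×49/2]² = 1176² = 1382976
∑_{k=1}^{12} k³ = [12×13/2]² = 78² = 6084
∑_{k=13}^{48} k³ = 1382976 - 6084 = 1376892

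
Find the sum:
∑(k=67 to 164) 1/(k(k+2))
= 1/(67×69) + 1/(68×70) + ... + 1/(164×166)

Partial fractions: 1/(k(k+2)) = (1/2)[1/k - 1/(k+2)]
Telescoping leaves the first two and last two terms:
= (1/2)[1/67 + 1/68 - 1/165 - 1/166]
= 1094807/124788840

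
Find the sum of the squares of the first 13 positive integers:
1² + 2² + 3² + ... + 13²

Formula: ∑k² = n(n+1)(2n+1)/6
= 13×14×27/6
= 4914/6
= 819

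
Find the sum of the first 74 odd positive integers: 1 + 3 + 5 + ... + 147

Sum of first n odd numbers = n²
= 74²
= 5476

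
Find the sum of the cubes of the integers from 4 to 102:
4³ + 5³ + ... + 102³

Use ∑_{k=1}^{n} k³ = [n(n+1)/2]², then subtract the first 3 terms.
∑_{k=1}^{102} k³ = [102×103/2]² = 5253² = 27594009
∑_{k=1}^{3} k³ = [3×4/2]² = 6² = 36
∑_{k=4}^{102} k³ = 27594009 - 36 = 27593973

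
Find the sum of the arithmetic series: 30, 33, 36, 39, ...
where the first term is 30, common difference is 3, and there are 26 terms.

Sₙ = n/2 × (first + last)
Last term = a + (n-1)d = 30 + (26-1)×3 = 105
S_26 = 26/2 × (30 + 105)
S_26 = 26/2 × 135 = 1755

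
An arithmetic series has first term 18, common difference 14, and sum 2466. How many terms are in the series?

Using S = n/2 × [2a + (n-1)d]
2466 = n/2 × [2(18) + (n-1)(14)]
2466 = n/2 × [36 + 14n - 14]
4932 = n × [22 + 14n]
14n² + (22)n - 4932 = 0
Discriminant: Δ = (22)² - 4(14)(-4932) = 484 + 276192 = 276676
√Δ = 526
n = [-(22) + √Δ] / (2·14) = (-22 + 526) / 28 = 504 / 28 = 18
(The negative root is discarded since n must be a positive integer.)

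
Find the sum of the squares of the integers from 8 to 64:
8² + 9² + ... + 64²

Use ∑_{k=1}^{n} k² = n(n+1)(2n+1)/6, then subtract the first 7 terms.
∑_{k=1}^{64} k² = 64×65×129/6 = 89440
∑_{k=1}^{7} k² = 7×8×15/6 = 140
∑_{k=8}^{64} k² = 89440 - 140 = 89300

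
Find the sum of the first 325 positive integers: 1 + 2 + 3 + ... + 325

Formula: ∑k = n(n+1)/2
= 325×326/2
= 105950/2
= 52975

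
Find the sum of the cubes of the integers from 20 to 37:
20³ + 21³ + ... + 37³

Use ∑_{k=1}^{n} k³ = [n(n+1)/2]², then subtract the first 19 terms.
∑_{k=1}^{37} k³ = [37×38/2]² = 703² = 494209
∑_{k=1}^{19} k³ = [19×20/2]² = 190² = 36100
∑_{k=20}^{37} k³ = 494209 - 36100 = 458109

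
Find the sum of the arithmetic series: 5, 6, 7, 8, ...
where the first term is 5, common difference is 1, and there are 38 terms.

Sₙ = n/2 × (first + last)
Last term = a + (n-1)d = 5 + (38-1)×1 = 42
S_38 = 38/2 × (5 + 42)
S_38 = 38/2 × 47 = 893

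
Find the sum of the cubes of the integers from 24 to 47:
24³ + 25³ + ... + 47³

Use ∑_{k=1}^{n} k³ = [n(n+1)/2]², then subtract the first 23 terms.
∑_{k=1}^{47} k³ = [47×48/2]² = 1128² = 1272384
∑_{k=1}^{23} k³ = [23×24/2]² = 276² = 76176
∑_{k=24}^{47} k³ = 1272384 - 76176 = 1196208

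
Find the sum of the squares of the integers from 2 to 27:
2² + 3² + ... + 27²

Use ∑_{k=1}^{n} k² = n(n+1)(2n+1)/6, then subtract the first 1 terms.
∑_{k=1}^{27} k² = 27×28×55/6 = 6930
∑_{k=1}^{1} k² = 1×2×3/6 = 1
∑_{k=2}^{27} k² = 6930 - 1 = 6929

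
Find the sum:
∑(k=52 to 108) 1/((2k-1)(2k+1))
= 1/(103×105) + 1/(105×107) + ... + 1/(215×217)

Partial fractions: 1/((2k-1)(2k+1)) = (1/2)[1/(2k-1) - 1/(2k+1)]
The series telescopes:
= (1/2)[1/103 - 1/217]
= 57/22351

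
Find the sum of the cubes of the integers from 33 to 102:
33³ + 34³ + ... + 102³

Use ∑_{k=1}^{n} k³ = [n(n+1)/2]², then subtract the first 32 terms.
∑_{k=1}^{102} k³ = [102×103/2]² = 5253² = 27594009
∑_{k=1}^{32} k³ = [32×33/2]² = 528² = 278784
∑_{k=33}^{102} k³ = 27594009 - 278784 = 27315225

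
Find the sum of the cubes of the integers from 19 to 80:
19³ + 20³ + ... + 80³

Use ∑_{k=1}^{n} k³ = [n(n+1)/2]², then subtract the first 18 terms.
∑_{k=1}^{80} k³ = [80×81/2]² = 3240² = 10497600
∑_{k=1}^{18} k³ = [18×19/2]² = 171² = 29241
∑_{k=19}^{80} k³ = 10497600 - 29241 = 10468359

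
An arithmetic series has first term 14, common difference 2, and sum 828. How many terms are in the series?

Using S = n/2 × [2a + (n-1)d]
828 = n/2 × [2(14) + (n-1)(2)]
828 = n/2 × [28 + 2n - 2]
1656 = n × [26 + 2n]
2n² + (26)n - 1656 = 0
Discriminant: Δ = (26)² - 4(2)(-1656) = 676 + 13248 = 13924
√Δ = 118
n = [-(26) + √Δ] / (2·2) = (-26 + 118) / 4 = 92 / 4 = 23
(The negative root is discarded since n must be a positive integer.)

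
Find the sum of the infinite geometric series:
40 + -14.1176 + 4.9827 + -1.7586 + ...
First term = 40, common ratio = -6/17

For |r| < 1, S = a / (1 - r)
S = 40 / (1 - (-6/17))
S = 40 / (23/17)
S = 680/23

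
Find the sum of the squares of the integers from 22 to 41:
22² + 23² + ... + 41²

Use ∑_{k=1}^{n} k² = n(n+1)(2n+1)/6, then subtract the first 21 terms.
∑_{k=1}^{41} k² = 41×42×83/6 = 23821
∑_{k=1}^{21} k² = 21×22×43/6 = 3311
∑_{k=22}^{41} k² = 23821 - 3311 = 20510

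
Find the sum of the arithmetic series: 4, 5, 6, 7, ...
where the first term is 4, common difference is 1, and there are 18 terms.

Sₙ = n/2 × (first + last)
Last term = a + (n-1)d = 4 + (18-1)×1 = 21
S_18 = 18/2 × (4 + 21)
S_18 = 18/2 × 25 = 225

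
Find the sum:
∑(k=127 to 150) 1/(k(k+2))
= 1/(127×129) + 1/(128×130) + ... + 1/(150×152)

Partial fractions: 1/(k(k+2)) = (1/2)[1/k - 1/(k+2)]
Telescoping leaves the first two and last two terms:
= (1/2)[1/127 + 1/128 - 1/151 - 1/152]
= 115899/93276928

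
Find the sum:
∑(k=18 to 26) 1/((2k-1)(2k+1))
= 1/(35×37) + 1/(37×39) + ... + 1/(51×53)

Partial fractions: 1/((2k-1)(2k+1)) = (1/2)[1/(2k-1) - 1/(2k+1)]
The series telescopes:
= (1/2)[1/35 - 1/53]
= 9/1855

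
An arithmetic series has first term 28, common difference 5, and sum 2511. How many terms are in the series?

Using S = n/2 × [2a + (n-1)d]
2511 = n/2 × [2(28) + (n-1)(5)]
2511 = n/2 × [56 + 5n - 5]
5022 = n × [51 + 5n]
5n² + (51)n - 5022 = 0
Discriminant: Δ = (51)² - 4(5)(-5022) = 2601 + 100440 = 103041
√Δ = 321
n = [-(51) + √Δ] / (2·5) = (-51 + 321) / 10 = 270 / 10 = 27
(The negative root is discarded since n must be a positive integer.)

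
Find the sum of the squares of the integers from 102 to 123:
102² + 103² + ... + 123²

Use ∑_{k=1}^{n} k² = n(n+1)(2n+1)/6, then subtract the first 101 terms.
∑_{k=1}^{123} k² = 123×124×247/6 = 627874
∑_{k=1}^{101} k² = 101×102×203/6 = 348551
∑_{k=102}^{123} k² = 627874 - 348551 = 279323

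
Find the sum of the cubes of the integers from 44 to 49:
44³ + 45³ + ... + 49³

Use ∑_{k=1}^{n} k³ = [n(n+1)/2]², then subtract the first 43 terms.
∑_{k=1}^{49} k³ = [49×50/2]² = 1225² = 1500625
∑_{k=1}^{43} k³ = [43×44/2]² = 946² = 894916
∑_{k=44}^{49} k³ = 1500625 - 894916 = 605709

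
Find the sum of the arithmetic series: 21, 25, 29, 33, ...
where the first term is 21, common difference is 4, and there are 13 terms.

Sₙ = n/2 × (first + last)
Last term = a + (n-1)d = 21 + (13-1)×4 = 69
S_13 = 13/2 × (21 + 69)
S_13 = 13/2 × 90 = 585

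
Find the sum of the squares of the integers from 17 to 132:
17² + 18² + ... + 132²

Use ∑_{k=1}^{n} k² = n(n+1)(2n+1)/6, then subtract the first 16 terms.
∑_{k=1}^{132} k² = 132×133×265/6 = 775390
∑_{k=1}^{16} k² = 16×17×33/6 = 1496
∑_{k=17}^{132} k² = 775390 - 1496 = 773894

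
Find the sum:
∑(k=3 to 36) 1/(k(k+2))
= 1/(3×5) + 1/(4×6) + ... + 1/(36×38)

Partial fractions: 1/(k(k+2)) = (1/2)[1/k - 1/(k+2)]
Telescoping leaves the first two and last two terms:
= (1/2)[1/3 + 1/4 - 1/37 - 1/38]
= 4471/16872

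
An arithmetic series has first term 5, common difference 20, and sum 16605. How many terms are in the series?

Using S = n/2 × [2a + (n-1)d]
16605 = n/2 × [2(5) + (n-1)(20)]
16605 = n/2 × [10 + 20n - 20]
33210 = n × [-10 + 20n]
20n² + (-10)n - 33210 = 0
Discriminant: Δ = (-10)² - 4(20)(-33210) = 100 + 2656800 = 2656900
√Δ = 1630
n = [-(-10) + √Δ] / (2·20) = (10 + 1630) / 40 = 1640 / 40 = 41
(The negative root is discarded since n must be a positive integer.)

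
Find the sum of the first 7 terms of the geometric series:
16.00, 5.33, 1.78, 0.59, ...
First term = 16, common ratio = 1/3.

Sₙ = a(1 - rⁿ) / (1 - r)
S_7 = 16(1 - (1/3)^7) / (1 - (1/3))
S_7 = 16(1 - (1/2187)) / (2/3)
S_7 = 17488/729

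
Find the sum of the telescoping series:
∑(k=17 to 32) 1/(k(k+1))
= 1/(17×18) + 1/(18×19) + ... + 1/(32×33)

Partial fractions: 1/(k(k+1)) = 1/k - 1/(k+1)
The series telescopes:
= (1/17 - 1/18) + (1/18 - 1/19) + ... + (1/32 - 1/33)
= 1/17 - 1/33
= 16/561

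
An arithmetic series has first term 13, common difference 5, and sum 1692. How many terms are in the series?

Using S = n/2 × [2a + (n-1)d]
1692 = n/2 × [2(13) + (n-1)(5)]
1692 = n/2 × [26 + 5n - 5]
3384 = n × [21 + 5n]
5n² + (21)n - 3384 = 0
Discriminant: Δ = (21)² - 4(5)(-3384) = 441 + 67680 = 68121
√Δ = 261
n = [-(21) + √Δ] / (2·5) = (-21 + 261) / 10 = 240 / 10 = 24
(The negative root is discarded since n must be a positive integer.)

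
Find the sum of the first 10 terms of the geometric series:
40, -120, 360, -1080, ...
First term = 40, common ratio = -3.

Sₙ = a(1 - rⁿ) / (1 - r)
S_10 = 40(1 - (-3)^10) / (1 - (-3))
S_10 = 40(1 - 59049) / (4)
S_10 = -590480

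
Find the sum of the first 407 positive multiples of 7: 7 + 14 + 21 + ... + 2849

Factor out 7: = 7(1 + 2 + ... + 407) = 7 × n(n+1)/2
= 7 × 407×408/2
= 7 × 83028
= 581196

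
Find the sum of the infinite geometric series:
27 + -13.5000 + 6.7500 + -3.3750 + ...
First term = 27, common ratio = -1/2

For |r| < 1, S = a / (1 - r)
S = 27 / (1 - (-1/2))
S = 27 / (3/2)
S = 18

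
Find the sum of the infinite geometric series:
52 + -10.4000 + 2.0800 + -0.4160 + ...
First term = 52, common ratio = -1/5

For |r| < 1, S = a / (1 - r)
S = 52 / (1 - (-1/5))
S = 52 / (6/5)
S = 130/3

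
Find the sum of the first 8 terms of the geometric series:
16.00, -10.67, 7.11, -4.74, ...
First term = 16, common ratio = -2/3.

Sₙ = a(1 - rⁿ) / (1 - r)
S_8 = 16(1 - (-2/3)^8) / (1 - (-2/3))
S_8 = 16(1 - (256/6561)) / (5/3)
S_8 = 20176/2187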